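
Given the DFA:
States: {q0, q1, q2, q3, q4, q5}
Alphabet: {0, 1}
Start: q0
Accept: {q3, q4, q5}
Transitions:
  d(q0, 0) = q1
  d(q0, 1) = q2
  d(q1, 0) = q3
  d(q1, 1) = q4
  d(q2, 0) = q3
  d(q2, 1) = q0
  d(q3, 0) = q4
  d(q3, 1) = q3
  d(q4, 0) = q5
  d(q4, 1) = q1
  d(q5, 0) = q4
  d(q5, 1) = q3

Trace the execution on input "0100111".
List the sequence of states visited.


Input: 0100111
d(q0, 0) = q1
d(q1, 1) = q4
d(q4, 0) = q5
d(q5, 0) = q4
d(q4, 1) = q1
d(q1, 1) = q4
d(q4, 1) = q1


q0 -> q1 -> q4 -> q5 -> q4 -> q1 -> q4 -> q1


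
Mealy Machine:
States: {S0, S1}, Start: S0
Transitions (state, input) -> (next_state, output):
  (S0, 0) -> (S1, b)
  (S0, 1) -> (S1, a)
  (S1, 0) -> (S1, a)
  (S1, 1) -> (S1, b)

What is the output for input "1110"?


Step-by-step:
  (S0, 1) -> (S1, a)
  (S1, 1) -> (S1, b)
  (S1, 1) -> (S1, b)
  (S1, 0) -> (S1, a)

"abba"


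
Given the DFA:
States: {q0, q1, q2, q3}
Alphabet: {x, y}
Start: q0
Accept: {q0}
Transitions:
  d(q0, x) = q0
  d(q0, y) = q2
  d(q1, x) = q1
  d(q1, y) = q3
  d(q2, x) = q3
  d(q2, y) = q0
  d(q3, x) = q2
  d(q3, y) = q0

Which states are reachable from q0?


BFS from q0:
  layer 0: {q0}
  layer 1: {q2}
  layer 2: {q3}

{q0, q2, q3}


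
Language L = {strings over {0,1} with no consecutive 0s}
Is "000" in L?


'00' occurs at index 0

No, "000" is not in L


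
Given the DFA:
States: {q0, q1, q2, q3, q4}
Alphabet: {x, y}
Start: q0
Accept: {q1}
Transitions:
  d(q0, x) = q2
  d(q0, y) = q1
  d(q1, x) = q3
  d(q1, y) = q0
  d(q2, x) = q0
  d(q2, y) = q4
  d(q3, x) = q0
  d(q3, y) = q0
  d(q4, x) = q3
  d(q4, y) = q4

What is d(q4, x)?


Looking up transition d(q4, x)

q3


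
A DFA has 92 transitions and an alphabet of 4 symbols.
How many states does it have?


Each state has exactly one transition per symbol.
states = transitions / |alphabet| = 92 / 4 = 23

23


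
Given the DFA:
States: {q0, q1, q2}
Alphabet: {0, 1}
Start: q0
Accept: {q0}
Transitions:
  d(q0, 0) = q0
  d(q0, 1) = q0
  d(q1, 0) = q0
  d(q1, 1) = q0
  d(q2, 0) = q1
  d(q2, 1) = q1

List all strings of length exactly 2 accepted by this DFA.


All strings of length 2: 4 total
Accepted: 4

"00", "01", "10", "11"


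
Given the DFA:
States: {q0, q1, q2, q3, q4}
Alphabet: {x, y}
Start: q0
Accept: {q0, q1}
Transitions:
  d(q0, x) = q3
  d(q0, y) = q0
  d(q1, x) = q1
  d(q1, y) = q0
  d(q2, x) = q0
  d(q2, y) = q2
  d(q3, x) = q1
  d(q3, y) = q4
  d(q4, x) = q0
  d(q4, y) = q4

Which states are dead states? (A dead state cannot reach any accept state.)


Forward reachability from each state:
  q0 -> reaches accept state q0 (live)
  q1 -> reaches accept state q0 (live)
  q2 -> reaches accept state q0 (live)
  q3 -> reaches accept state q0 (live)
  q4 -> reaches accept state q0 (live)

None (all states can reach an accept state)


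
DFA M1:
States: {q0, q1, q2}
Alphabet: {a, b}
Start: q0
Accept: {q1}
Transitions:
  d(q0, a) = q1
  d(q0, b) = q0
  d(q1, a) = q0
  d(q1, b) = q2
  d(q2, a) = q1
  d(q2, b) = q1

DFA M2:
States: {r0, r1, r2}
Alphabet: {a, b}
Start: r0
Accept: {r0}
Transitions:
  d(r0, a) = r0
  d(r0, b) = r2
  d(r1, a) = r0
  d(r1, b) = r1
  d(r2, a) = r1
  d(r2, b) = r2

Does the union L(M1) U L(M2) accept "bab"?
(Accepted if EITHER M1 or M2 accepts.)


M1: final=q2 accepted=False
M2: final=r1 accepted=False

No, union rejects (neither accepts)


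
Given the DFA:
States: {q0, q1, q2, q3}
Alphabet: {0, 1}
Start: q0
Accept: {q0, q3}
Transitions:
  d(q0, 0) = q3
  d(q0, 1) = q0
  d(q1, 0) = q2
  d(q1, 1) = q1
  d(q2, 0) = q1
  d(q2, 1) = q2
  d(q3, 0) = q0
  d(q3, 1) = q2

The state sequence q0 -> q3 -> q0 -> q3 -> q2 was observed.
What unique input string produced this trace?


Trace back each transition to find the symbol:
  q0 --[0]--> q3
  q3 --[0]--> q0
  q0 --[0]--> q3
  q3 --[1]--> q2

"0001"


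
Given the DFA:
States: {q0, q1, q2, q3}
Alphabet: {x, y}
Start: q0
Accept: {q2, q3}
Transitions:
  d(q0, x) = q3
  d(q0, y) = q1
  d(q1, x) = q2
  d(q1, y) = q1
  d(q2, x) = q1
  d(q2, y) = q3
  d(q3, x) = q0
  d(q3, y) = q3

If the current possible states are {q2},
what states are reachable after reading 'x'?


Apply transition on 'x' from each current state:
  d(q2, x) = q1

{q1}


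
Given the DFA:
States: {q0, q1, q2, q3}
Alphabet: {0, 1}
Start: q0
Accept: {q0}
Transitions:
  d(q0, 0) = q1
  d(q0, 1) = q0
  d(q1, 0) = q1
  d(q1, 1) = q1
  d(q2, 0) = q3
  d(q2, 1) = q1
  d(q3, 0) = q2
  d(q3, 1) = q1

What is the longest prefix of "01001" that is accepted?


Run the DFA, marking each prefix where the state is accepting:
  "" -> q0 [accept]
  "0" -> q1 [reject]
  "01" -> q1 [reject]
  "010" -> q1 [reject]
  "0100" -> q1 [reject]
  "01001" -> q1 [reject]

""


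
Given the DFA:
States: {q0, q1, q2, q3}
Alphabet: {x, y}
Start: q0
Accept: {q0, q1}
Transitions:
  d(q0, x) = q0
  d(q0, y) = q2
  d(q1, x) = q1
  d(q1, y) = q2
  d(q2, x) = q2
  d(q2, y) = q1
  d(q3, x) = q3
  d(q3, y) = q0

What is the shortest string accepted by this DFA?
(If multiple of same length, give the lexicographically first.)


BFS by string length (lex-first path to each state shown):
  len 0: q0<-""
Found accept state at length 0.

"" (empty string)


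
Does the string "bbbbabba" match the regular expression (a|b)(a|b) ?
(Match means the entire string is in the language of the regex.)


|string| = 8; first = 'b'; last = 'a'

No, "bbbbabba" does not match (a|b)(a|b)


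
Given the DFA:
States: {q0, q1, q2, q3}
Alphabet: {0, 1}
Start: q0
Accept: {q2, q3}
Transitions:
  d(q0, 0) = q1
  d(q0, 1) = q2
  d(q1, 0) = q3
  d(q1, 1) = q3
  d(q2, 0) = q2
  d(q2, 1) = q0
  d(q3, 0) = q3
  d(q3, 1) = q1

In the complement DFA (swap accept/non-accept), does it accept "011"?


Trace: q0 -> q1 -> q3 -> q1
Final: q1
Original accept: {q2, q3}
Complement: q1 is not in original accept

Yes, complement accepts (original rejects)


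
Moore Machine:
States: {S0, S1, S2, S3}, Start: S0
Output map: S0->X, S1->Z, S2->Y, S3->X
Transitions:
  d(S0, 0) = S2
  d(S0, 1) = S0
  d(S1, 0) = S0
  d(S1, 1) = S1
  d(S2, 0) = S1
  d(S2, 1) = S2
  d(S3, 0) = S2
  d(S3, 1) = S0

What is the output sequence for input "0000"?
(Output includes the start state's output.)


Start: S0 (output X)
  --0--> S2 (output Y)
  --0--> S1 (output Z)
  --0--> S0 (output X)
  --0--> S2 (output Y)

"XYZXY"


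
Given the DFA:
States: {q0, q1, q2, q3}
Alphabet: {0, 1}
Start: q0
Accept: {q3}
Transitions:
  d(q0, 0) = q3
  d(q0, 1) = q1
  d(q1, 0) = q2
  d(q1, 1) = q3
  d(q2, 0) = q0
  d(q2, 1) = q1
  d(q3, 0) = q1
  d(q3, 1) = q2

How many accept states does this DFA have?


Accept states listed: {q3}
Counting: q3(1)

1


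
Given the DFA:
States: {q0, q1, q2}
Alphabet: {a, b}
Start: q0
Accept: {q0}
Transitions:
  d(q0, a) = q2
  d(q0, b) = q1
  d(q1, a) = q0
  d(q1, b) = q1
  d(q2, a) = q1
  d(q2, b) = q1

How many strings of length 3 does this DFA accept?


Enumerating all length-3 strings:
  "aaa" -> q0 [accept]
  "aab" -> q1 [reject]
  "aba" -> q0 [accept]
  "abb" -> q1 [reject]
  "baa" -> q2 [reject]
  "bab" -> q1 [reject]
  "bba" -> q0 [accept]
  "bbb" -> q1 [reject]

3 out of 8


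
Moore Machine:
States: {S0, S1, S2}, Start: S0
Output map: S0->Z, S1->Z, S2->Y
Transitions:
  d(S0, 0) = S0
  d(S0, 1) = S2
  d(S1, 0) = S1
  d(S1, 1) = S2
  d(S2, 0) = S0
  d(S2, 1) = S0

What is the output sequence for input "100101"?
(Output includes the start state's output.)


Start: S0 (output Z)
  --1--> S2 (output Y)
  --0--> S0 (output Z)
  --0--> S0 (output Z)
  --1--> S2 (output Y)
  --0--> S0 (output Z)
  --1--> S2 (output Y)

"ZYZZYZY"


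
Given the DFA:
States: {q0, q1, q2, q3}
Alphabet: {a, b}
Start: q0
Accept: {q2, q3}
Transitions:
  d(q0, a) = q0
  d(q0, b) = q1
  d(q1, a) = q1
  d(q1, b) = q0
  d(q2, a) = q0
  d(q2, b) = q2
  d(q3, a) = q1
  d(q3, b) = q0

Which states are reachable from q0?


BFS from q0:
  layer 0: {q0}
  layer 1: {q1}

{q0, q1}


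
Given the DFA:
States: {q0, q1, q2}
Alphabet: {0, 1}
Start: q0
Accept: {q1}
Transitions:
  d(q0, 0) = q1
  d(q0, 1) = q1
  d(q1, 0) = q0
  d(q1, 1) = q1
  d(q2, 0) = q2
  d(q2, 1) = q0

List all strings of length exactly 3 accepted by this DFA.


All strings of length 3: 8 total
Accepted: 6

"000", "001", "011", "100", "101", "111"


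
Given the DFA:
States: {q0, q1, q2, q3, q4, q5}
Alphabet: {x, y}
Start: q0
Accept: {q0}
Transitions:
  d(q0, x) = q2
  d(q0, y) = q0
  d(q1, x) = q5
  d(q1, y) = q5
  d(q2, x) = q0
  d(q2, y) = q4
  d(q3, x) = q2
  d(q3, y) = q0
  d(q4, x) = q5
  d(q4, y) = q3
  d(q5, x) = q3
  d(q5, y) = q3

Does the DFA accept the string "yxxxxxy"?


Trace: q0 -> q0 -> q2 -> q0 -> q2 -> q0 -> q2 -> q4
Final state: q4
Accept states: {q0}

No, rejected (final state q4 is not an accept state)


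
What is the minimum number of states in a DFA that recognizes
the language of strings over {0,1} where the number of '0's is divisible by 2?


States track (count of '0') mod 2.
Need 2 states: one per remainder 0..1; accept = remainder 0.

2


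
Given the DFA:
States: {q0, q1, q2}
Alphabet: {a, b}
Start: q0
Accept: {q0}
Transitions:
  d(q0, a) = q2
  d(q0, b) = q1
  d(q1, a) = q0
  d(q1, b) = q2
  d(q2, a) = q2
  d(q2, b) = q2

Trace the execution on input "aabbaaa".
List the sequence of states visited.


Input: aabbaaa
d(q0, a) = q2
d(q2, a) = q2
d(q2, b) = q2
d(q2, b) = q2
d(q2, a) = q2
d(q2, a) = q2
d(q2, a) = q2


q0 -> q2 -> q2 -> q2 -> q2 -> q2 -> q2 -> q2


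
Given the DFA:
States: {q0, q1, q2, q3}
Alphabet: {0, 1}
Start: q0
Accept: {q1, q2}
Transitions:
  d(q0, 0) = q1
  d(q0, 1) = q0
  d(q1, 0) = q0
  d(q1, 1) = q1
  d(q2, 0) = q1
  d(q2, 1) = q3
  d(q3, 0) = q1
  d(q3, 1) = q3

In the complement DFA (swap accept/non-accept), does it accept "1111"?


Trace: q0 -> q0 -> q0 -> q0 -> q0
Final: q0
Original accept: {q1, q2}
Complement: q0 is not in original accept

Yes, complement accepts (original rejects)


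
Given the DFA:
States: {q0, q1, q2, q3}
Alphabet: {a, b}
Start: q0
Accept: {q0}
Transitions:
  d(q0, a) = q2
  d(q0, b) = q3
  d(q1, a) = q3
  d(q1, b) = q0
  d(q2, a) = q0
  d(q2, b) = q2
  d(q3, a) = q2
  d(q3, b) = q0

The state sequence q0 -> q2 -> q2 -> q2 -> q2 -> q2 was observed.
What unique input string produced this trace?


Trace back each transition to find the symbol:
  q0 --[a]--> q2
  q2 --[b]--> q2
  q2 --[b]--> q2
  q2 --[b]--> q2
  q2 --[b]--> q2

"abbbb"


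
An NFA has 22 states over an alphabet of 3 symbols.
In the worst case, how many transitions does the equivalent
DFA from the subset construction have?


Subset construction: one DFA state per subset of NFA states = 2^22 = 4194304 states.
Each DFA state has 3 outgoing transitions: 4194304 * 3 = 12582912

12582912


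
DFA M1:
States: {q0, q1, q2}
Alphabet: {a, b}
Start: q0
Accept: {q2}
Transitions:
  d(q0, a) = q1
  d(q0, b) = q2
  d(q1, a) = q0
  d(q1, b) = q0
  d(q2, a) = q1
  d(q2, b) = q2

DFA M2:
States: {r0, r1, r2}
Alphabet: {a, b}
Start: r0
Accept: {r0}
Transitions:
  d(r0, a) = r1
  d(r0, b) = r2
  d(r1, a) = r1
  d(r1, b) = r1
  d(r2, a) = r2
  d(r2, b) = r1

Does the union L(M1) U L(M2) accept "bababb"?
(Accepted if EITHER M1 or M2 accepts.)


M1: final=q2 accepted=True
M2: final=r1 accepted=False

Yes, union accepts


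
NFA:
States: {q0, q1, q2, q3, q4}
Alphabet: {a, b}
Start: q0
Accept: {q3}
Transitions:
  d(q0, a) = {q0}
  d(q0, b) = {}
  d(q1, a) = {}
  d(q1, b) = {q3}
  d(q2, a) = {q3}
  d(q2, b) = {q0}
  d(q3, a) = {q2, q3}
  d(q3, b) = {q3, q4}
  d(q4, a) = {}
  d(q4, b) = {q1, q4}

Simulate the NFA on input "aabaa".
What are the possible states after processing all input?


Start: {q0}
  --a--> {q0}
  --a--> {q0}
  --b--> {}
  --a--> {}
  --a--> {}

{} (empty set, no valid transitions)


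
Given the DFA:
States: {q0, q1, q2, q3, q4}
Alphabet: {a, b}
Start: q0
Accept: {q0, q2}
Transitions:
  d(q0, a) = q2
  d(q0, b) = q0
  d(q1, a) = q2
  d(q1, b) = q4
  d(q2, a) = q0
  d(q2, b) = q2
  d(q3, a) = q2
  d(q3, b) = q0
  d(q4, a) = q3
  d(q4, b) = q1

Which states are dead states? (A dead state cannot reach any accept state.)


Forward reachability from each state:
  q0 -> reaches accept state q0 (live)
  q1 -> reaches accept state q0 (live)
  q2 -> reaches accept state q0 (live)
  q3 -> reaches accept state q0 (live)
  q4 -> reaches accept state q0 (live)

None (all states can reach an accept state)


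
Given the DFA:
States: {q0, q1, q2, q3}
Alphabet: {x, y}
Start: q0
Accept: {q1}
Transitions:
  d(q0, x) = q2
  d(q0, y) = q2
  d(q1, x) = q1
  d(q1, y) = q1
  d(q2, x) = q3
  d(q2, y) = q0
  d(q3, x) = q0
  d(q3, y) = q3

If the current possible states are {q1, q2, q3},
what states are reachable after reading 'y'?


Apply transition on 'y' from each current state:
  d(q1, y) = q1
  d(q2, y) = q0
  d(q3, y) = q3

{q0, q1, q3}


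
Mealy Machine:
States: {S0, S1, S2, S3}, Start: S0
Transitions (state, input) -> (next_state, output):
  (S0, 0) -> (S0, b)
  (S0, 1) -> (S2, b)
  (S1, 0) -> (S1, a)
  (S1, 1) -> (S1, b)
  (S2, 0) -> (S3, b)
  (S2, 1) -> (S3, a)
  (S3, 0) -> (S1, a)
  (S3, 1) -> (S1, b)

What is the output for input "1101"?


Step-by-step:
  (S0, 1) -> (S2, b)
  (S2, 1) -> (S3, a)
  (S3, 0) -> (S1, a)
  (S1, 1) -> (S1, b)

"baab"


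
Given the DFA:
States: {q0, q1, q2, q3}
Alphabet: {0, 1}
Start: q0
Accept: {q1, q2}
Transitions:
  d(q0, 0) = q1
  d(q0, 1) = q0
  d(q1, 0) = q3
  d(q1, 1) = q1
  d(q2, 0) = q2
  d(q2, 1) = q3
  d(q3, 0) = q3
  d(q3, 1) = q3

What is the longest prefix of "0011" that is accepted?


Run the DFA, marking each prefix where the state is accepting:
  "" -> q0 [reject]
  "0" -> q1 [accept]
  "00" -> q3 [reject]
  "001" -> q3 [reject]
  "0011" -> q3 [reject]

"0"


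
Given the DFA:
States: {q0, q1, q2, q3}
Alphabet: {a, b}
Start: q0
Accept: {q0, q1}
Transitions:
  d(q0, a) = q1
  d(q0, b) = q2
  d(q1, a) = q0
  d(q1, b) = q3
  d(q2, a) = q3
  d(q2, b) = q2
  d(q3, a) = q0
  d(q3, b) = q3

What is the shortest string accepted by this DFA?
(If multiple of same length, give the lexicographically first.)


BFS by string length (lex-first path to each state shown):
  len 0: q0<-""
Found accept state at length 0.

"" (empty string)


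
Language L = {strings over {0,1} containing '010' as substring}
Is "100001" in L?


'010' does not occur

No, "100001" is not in L


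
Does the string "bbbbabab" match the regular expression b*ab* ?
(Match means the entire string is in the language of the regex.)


|string| = 8; first = 'b'; last = 'b'

No, "bbbbabab" does not match b*ab*


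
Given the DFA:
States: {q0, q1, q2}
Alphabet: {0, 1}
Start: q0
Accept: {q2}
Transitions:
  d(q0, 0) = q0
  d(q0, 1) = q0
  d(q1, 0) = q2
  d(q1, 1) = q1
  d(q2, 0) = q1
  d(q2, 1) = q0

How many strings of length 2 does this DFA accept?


Enumerating all length-2 strings:
  "00" -> q0 [reject]
  "01" -> q0 [reject]
  "10" -> q0 [reject]
  "11" -> q0 [reject]

0 out of 4


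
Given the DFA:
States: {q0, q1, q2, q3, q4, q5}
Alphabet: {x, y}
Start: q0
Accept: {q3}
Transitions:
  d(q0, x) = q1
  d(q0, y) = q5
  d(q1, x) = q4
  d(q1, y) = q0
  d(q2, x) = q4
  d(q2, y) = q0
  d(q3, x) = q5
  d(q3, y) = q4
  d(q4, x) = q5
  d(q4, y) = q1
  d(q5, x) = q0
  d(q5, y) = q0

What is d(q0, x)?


Looking up transition d(q0, x)

q1


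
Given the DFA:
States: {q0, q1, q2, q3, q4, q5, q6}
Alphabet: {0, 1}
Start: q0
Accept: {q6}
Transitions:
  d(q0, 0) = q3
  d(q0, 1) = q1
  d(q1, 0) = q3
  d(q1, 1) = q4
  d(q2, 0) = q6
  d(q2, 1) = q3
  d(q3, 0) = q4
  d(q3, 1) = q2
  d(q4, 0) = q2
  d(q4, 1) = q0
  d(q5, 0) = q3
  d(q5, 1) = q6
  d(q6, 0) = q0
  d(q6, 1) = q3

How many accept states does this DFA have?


Accept states listed: {q6}
Counting: q6(1)

1


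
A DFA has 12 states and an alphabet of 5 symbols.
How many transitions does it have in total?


Each state has exactly one transition per symbol.
12 * 5 = 60

60


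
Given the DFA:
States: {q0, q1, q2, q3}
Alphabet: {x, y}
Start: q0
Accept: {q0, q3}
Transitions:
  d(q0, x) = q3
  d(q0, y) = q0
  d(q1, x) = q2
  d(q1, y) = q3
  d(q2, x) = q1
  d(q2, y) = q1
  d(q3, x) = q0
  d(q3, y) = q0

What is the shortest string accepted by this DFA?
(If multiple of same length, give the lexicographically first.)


BFS by string length (lex-first path to each state shown):
  len 0: q0<-""
Found accept state at length 0.

"" (empty string)


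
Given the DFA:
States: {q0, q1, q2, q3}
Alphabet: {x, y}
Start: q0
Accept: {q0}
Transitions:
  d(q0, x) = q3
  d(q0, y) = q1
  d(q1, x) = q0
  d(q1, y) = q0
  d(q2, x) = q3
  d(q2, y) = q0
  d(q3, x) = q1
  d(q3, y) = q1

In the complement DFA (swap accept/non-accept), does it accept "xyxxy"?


Trace: q0 -> q3 -> q1 -> q0 -> q3 -> q1
Final: q1
Original accept: {q0}
Complement: q1 is not in original accept

Yes, complement accepts (original rejects)


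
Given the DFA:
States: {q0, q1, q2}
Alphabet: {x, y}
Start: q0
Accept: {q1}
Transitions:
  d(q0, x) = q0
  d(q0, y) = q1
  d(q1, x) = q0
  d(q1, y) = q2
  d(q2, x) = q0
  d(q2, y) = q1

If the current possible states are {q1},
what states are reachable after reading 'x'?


Apply transition on 'x' from each current state:
  d(q1, x) = q0

{q0}


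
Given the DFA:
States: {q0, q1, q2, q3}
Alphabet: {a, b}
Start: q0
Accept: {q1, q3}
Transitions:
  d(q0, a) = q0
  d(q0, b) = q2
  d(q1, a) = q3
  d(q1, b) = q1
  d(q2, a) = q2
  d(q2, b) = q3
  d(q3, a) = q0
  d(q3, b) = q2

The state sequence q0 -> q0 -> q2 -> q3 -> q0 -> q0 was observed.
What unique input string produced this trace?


Trace back each transition to find the symbol:
  q0 --[a]--> q0
  q0 --[b]--> q2
  q2 --[b]--> q3
  q3 --[a]--> q0
  q0 --[a]--> q0

"abbaa"


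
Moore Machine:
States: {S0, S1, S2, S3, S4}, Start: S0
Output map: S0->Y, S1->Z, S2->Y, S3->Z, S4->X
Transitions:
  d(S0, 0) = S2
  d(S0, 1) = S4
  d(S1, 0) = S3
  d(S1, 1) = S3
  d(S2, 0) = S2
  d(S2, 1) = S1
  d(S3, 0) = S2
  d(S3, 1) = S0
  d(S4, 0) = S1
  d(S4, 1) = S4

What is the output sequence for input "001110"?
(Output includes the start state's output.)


Start: S0 (output Y)
  --0--> S2 (output Y)
  --0--> S2 (output Y)
  --1--> S1 (output Z)
  --1--> S3 (output Z)
  --1--> S0 (output Y)
  --0--> S2 (output Y)

"YYYZZYY"


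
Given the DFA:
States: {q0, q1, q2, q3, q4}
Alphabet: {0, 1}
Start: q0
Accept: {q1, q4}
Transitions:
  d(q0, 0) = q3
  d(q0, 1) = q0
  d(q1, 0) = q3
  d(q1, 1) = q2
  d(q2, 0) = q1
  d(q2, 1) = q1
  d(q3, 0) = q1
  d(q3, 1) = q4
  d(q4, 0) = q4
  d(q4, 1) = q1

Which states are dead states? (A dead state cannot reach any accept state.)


Forward reachability from each state:
  q0 -> reaches accept state q1 (live)
  q1 -> reaches accept state q1 (live)
  q2 -> reaches accept state q1 (live)
  q3 -> reaches accept state q1 (live)
  q4 -> reaches accept state q1 (live)

None (all states can reach an accept state)


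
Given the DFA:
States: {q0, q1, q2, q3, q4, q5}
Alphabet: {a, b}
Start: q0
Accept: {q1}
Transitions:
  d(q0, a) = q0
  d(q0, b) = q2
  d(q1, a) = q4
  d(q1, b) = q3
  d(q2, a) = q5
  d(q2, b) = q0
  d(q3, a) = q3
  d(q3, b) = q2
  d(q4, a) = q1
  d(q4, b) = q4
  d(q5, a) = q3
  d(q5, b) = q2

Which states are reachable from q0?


BFS from q0:
  layer 0: {q0}
  layer 1: {q2}
  layer 2: {q5}
  layer 3: {q3}

{q0, q2, q3, q5}


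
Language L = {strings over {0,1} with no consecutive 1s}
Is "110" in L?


'11' occurs at index 0

No, "110" is not in L


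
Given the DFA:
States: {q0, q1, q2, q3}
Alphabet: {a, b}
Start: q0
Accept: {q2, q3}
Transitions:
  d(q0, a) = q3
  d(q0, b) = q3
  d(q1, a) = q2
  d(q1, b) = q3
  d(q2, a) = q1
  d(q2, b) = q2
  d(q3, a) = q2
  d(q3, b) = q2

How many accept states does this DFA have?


Accept states listed: {q2, q3}
Counting: q2(1) q3(2)

2


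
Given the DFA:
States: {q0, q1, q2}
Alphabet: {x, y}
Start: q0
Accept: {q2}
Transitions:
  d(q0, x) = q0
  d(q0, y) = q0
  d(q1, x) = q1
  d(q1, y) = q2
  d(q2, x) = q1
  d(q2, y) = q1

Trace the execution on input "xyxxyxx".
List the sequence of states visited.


Input: xyxxyxx
d(q0, x) = q0
d(q0, y) = q0
d(q0, x) = q0
d(q0, x) = q0
d(q0, y) = q0
d(q0, x) = q0
d(q0, x) = q0


q0 -> q0 -> q0 -> q0 -> q0 -> q0 -> q0 -> q0


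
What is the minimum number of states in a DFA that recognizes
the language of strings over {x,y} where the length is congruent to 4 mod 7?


States track (length) mod 7.
Need 7 states: one per remainder 0..6; accept = remainder 4.

7


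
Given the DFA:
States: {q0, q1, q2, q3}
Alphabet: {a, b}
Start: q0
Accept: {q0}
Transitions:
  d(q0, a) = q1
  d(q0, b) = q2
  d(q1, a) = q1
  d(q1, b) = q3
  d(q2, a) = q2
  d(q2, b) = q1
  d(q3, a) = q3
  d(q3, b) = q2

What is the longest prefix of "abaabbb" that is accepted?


Run the DFA, marking each prefix where the state is accepting:
  "" -> q0 [accept]
  "a" -> q1 [reject]
  "ab" -> q3 [reject]
  "aba" -> q3 [reject]
  "abaa" -> q3 [reject]
  "abaab" -> q2 [reject]
  "abaabb" -> q1 [reject]
  "abaabbb" -> q3 [reject]

""


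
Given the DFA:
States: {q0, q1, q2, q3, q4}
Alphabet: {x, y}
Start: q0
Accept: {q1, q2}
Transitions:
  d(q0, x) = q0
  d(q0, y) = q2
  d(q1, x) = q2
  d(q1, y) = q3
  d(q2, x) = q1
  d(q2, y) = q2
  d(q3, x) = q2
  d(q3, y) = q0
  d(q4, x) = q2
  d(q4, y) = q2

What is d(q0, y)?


Looking up transition d(q0, y)

q2


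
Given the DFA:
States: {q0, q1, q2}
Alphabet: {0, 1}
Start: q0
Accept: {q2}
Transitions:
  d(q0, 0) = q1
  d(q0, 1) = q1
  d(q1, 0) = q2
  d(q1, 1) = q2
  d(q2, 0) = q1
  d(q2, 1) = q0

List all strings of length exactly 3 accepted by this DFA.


All strings of length 3: 8 total
Accepted: 0

None


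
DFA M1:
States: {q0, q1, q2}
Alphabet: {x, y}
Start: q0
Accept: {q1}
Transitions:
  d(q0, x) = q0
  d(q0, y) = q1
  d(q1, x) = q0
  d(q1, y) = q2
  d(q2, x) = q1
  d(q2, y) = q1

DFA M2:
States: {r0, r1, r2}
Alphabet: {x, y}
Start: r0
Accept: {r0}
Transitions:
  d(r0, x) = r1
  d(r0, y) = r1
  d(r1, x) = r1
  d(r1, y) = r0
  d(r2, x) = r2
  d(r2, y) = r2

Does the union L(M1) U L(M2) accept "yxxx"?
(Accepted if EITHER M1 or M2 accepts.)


M1: final=q0 accepted=False
M2: final=r1 accepted=False

No, union rejects (neither accepts)


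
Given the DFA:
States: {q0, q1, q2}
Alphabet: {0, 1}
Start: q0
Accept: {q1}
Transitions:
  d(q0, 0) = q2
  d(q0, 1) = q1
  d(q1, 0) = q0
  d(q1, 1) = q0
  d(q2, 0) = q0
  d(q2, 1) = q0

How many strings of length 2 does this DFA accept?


Enumerating all length-2 strings:
  "00" -> q0 [reject]
  "01" -> q0 [reject]
  "10" -> q0 [reject]
  "11" -> q0 [reject]

0 out of 4


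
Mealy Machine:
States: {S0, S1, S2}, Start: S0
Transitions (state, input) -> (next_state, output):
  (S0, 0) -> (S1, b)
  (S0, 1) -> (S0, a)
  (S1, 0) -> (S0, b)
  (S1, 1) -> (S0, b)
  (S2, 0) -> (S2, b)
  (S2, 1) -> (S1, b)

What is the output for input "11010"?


Step-by-step:
  (S0, 1) -> (S0, a)
  (S0, 1) -> (S0, a)
  (S0, 0) -> (S1, b)
  (S1, 1) -> (S0, b)
  (S0, 0) -> (S1, b)

"aabbb"


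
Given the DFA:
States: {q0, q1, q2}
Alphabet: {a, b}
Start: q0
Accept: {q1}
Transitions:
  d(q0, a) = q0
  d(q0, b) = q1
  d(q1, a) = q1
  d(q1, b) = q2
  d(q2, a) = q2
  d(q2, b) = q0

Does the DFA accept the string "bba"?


Trace: q0 -> q1 -> q2 -> q2
Final state: q2
Accept states: {q1}

No, rejected (final state q2 is not an accept state)


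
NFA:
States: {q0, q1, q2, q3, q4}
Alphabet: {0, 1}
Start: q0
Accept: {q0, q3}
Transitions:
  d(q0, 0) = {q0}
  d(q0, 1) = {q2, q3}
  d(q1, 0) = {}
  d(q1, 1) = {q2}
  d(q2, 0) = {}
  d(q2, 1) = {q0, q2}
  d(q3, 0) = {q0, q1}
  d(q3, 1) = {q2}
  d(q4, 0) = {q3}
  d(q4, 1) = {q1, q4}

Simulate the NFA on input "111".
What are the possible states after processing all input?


Start: {q0}
  --1--> {q2, q3}
  --1--> {q0, q2}
  --1--> {q0, q2, q3}

{q0, q2, q3}


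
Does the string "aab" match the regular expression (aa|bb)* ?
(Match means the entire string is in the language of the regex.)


|string| = 3; first = 'a'; last = 'b'

No, "aab" does not match (aa|bb)*


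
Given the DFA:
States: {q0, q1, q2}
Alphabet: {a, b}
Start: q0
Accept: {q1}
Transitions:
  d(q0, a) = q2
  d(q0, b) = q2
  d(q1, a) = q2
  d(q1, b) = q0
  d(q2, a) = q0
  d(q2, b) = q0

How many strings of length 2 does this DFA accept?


Enumerating all length-2 strings:
  "aa" -> q0 [reject]
  "ab" -> q0 [reject]
  "ba" -> q0 [reject]
  "bb" -> q0 [reject]

0 out of 4


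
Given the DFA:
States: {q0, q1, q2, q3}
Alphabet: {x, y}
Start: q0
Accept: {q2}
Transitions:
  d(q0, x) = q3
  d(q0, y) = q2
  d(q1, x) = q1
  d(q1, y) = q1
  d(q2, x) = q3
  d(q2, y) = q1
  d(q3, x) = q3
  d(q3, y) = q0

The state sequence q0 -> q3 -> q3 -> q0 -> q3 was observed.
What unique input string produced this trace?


Trace back each transition to find the symbol:
  q0 --[x]--> q3
  q3 --[x]--> q3
  q3 --[y]--> q0
  q0 --[x]--> q3

"xxyx"


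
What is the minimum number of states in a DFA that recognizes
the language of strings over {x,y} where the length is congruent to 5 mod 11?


States track (length) mod 11.
Need 11 states: one per remainder 0..10; accept = remainder 5.

11


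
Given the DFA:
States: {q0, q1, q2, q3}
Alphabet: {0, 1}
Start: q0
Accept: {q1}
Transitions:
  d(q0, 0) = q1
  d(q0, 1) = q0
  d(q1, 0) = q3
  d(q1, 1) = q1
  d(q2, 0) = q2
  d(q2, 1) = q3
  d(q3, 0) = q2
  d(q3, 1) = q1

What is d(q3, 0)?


Looking up transition d(q3, 0)

q2


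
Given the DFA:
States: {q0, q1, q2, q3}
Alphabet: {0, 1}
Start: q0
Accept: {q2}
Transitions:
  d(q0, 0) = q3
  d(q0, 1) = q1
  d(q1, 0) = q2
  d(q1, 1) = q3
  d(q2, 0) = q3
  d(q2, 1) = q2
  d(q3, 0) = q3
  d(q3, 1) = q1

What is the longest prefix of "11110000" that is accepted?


Run the DFA, marking each prefix where the state is accepting:
  "" -> q0 [reject]
  "1" -> q1 [reject]
  "11" -> q3 [reject]
  "111" -> q1 [reject]
  "1111" -> q3 [reject]
  "11110" -> q3 [reject]
  "111100" -> q3 [reject]
  "1111000" -> q3 [reject]
  "11110000" -> q3 [reject]

No prefix is accepted


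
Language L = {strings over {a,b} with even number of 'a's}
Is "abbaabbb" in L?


count('a') = 3; 3 mod 2 = 1

No, "abbaabbb" is not in L


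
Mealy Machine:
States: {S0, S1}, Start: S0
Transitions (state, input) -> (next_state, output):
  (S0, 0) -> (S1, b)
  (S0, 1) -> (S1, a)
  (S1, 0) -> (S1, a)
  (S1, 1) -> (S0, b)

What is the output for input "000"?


Step-by-step:
  (S0, 0) -> (S1, b)
  (S1, 0) -> (S1, a)
  (S1, 0) -> (S1, a)

"baa"


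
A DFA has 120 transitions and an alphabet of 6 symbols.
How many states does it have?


Each state has exactly one transition per symbol.
states = transitions / |alphabet| = 120 / 6 = 20

20


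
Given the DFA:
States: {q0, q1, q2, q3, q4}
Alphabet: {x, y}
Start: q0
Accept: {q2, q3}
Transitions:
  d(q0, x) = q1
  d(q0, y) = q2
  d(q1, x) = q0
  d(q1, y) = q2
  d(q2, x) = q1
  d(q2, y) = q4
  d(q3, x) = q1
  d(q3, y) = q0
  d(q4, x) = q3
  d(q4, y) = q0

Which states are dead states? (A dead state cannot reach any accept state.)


Forward reachability from each state:
  q0 -> reaches accept state q2 (live)
  q1 -> reaches accept state q2 (live)
  q2 -> reaches accept state q2 (live)
  q3 -> reaches accept state q2 (live)
  q4 -> reaches accept state q2 (live)

None (all states can reach an accept state)


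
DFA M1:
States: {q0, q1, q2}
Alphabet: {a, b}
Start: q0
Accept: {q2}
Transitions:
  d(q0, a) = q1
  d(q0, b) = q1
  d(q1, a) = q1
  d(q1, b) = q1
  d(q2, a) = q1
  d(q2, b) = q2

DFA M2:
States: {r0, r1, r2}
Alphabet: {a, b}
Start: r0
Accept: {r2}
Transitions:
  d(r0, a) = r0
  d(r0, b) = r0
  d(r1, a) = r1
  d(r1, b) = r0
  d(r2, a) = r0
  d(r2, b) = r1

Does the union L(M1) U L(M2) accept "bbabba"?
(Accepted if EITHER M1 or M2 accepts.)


M1: final=q1 accepted=False
M2: final=r0 accepted=False

No, union rejects (neither accepts)


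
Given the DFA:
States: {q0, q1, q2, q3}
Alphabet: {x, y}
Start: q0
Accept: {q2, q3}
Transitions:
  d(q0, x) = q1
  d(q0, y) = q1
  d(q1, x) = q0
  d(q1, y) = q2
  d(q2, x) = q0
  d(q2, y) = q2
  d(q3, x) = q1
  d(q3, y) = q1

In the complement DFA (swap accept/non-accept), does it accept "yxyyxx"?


Trace: q0 -> q1 -> q0 -> q1 -> q2 -> q0 -> q1
Final: q1
Original accept: {q2, q3}
Complement: q1 is not in original accept

Yes, complement accepts (original rejects)


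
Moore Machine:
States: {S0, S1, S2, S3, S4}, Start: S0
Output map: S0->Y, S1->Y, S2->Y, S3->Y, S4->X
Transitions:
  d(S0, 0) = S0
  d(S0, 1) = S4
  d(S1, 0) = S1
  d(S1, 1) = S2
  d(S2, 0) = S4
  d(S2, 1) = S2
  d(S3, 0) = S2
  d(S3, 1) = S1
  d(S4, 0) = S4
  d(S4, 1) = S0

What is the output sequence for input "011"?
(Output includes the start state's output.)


Start: S0 (output Y)
  --0--> S0 (output Y)
  --1--> S4 (output X)
  --1--> S0 (output Y)

"YYXY"


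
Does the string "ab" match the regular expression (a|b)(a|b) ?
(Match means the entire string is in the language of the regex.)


|string| = 2; first = 'a'; last = 'b'

Yes, "ab" matches (a|b)(a|b)


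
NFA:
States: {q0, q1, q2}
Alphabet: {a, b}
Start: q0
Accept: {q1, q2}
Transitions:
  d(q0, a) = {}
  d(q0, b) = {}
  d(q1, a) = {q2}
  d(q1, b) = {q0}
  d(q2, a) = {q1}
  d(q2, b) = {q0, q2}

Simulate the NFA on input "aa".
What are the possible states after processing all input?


Start: {q0}
  --a--> {}
  --a--> {}

{} (empty set, no valid transitions)


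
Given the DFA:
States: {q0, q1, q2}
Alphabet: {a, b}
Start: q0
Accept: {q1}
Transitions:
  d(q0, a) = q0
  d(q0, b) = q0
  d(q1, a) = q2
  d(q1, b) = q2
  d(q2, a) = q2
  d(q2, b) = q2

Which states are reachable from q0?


BFS from q0:
  layer 0: {q0}

{q0}


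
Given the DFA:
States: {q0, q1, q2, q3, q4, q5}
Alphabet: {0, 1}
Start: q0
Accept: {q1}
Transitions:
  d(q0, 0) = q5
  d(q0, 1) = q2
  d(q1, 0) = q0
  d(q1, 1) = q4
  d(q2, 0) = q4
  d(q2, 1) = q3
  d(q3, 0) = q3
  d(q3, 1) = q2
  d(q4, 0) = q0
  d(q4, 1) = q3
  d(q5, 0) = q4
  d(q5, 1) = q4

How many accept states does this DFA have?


Accept states listed: {q1}
Counting: q1(1)

1


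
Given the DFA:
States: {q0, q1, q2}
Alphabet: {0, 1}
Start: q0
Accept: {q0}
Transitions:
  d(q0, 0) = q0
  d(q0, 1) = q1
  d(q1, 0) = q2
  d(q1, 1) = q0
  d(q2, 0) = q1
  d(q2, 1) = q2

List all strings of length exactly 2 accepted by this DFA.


All strings of length 2: 4 total
Accepted: 2

"00", "11"


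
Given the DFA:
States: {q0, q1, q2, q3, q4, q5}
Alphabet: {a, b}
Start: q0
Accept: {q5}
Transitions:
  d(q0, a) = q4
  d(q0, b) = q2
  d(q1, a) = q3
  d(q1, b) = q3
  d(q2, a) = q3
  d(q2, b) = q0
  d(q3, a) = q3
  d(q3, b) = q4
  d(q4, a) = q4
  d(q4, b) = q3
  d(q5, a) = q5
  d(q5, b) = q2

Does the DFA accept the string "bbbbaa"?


Trace: q0 -> q2 -> q0 -> q2 -> q0 -> q4 -> q4
Final state: q4
Accept states: {q5}

No, rejected (final state q4 is not an accept state)


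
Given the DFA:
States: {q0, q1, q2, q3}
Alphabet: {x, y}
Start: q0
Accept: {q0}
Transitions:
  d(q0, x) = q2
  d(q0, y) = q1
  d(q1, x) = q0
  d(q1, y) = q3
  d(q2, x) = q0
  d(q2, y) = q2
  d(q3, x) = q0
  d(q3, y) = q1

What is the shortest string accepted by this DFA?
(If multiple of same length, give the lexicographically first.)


BFS by string length (lex-first path to each state shown):
  len 0: q0<-""
Found accept state at length 0.

"" (empty string)


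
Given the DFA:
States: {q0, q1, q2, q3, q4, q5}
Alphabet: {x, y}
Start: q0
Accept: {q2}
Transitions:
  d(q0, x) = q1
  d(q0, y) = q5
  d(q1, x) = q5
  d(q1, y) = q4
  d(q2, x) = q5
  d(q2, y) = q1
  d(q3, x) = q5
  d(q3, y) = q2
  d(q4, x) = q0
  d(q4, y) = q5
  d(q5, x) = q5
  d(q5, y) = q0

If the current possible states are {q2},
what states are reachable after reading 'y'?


Apply transition on 'y' from each current state:
  d(q2, y) = q1

{q1}


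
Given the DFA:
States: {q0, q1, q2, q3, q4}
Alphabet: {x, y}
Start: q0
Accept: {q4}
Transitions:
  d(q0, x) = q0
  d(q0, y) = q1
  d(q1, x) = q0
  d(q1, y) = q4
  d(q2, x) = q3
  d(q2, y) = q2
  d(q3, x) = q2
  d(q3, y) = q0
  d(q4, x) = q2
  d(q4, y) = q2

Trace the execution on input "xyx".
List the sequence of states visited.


Input: xyx
d(q0, x) = q0
d(q0, y) = q1
d(q1, x) = q0


q0 -> q0 -> q1 -> q0


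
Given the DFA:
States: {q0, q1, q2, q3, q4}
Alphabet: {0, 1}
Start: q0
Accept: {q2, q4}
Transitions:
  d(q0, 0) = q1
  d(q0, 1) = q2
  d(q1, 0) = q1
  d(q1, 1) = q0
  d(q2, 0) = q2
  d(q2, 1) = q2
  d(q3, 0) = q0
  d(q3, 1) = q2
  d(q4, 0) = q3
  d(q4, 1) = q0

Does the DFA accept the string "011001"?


Trace: q0 -> q1 -> q0 -> q2 -> q2 -> q2 -> q2
Final state: q2
Accept states: {q2, q4}

Yes, accepted (final state q2 is an accept state)


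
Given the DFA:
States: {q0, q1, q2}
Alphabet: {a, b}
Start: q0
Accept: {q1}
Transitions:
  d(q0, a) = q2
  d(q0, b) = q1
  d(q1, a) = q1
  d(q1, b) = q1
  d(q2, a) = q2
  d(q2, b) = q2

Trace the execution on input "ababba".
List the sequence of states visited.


Input: ababba
d(q0, a) = q2
d(q2, b) = q2
d(q2, a) = q2
d(q2, b) = q2
d(q2, b) = q2
d(q2, a) = q2


q0 -> q2 -> q2 -> q2 -> q2 -> q2 -> q2


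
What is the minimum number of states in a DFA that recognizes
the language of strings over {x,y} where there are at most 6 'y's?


States: count = 0, 1, ..., 6 (all accepting; 7 states), plus a dead state for count > 6.
Total: 7 + 1 = 8.

8


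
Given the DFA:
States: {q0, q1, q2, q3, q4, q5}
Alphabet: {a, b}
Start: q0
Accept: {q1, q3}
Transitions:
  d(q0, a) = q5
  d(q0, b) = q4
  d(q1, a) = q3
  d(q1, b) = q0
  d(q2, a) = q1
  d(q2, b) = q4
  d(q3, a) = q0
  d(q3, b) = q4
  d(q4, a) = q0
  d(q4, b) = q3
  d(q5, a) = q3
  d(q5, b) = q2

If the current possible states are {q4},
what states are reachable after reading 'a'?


Apply transition on 'a' from each current state:
  d(q4, a) = q0

{q0}


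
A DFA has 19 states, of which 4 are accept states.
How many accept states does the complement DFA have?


Complement swaps accept and non-accept states.
19 - 4 = 15

15


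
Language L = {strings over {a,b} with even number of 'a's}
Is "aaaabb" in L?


count('a') = 4; 4 mod 2 = 0

Yes, "aaaabb" is in L


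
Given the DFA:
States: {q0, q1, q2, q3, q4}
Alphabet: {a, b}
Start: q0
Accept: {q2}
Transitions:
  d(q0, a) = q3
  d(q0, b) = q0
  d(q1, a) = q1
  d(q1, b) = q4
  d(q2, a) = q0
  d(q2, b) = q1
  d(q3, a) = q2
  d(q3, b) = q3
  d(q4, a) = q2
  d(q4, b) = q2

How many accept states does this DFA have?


Accept states listed: {q2}
Counting: q2(1)

1


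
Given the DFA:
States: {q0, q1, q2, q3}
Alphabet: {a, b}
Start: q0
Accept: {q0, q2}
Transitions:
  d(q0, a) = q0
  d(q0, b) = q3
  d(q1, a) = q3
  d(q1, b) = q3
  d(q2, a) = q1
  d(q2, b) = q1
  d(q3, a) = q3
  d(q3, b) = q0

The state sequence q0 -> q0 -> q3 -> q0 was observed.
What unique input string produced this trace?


Trace back each transition to find the symbol:
  q0 --[a]--> q0
  q0 --[b]--> q3
  q3 --[b]--> q0

"abb"


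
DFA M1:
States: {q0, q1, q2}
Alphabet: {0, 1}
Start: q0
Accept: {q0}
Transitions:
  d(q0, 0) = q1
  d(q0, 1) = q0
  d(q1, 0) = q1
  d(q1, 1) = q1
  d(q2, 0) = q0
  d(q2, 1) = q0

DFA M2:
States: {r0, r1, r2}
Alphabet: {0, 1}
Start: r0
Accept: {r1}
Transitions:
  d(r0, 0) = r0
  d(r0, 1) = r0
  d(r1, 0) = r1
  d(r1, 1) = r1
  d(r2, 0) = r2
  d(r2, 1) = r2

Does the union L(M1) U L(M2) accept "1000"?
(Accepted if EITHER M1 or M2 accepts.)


M1: final=q1 accepted=False
M2: final=r0 accepted=False

No, union rejects (neither accepts)


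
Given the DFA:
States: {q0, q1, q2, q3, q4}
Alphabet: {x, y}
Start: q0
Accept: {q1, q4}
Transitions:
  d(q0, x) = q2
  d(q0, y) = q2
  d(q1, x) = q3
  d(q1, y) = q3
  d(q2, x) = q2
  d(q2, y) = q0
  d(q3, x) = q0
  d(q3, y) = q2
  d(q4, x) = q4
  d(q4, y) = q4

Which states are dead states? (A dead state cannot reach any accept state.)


Forward reachability from each state:
  q0 -> reaches {q0, q2}, no accept state (dead)
  q1 -> reaches accept state q1 (live)
  q2 -> reaches {q0, q2}, no accept state (dead)
  q3 -> reaches {q0, q2, q3}, no accept state (dead)
  q4 -> reaches accept state q4 (live)

{q0, q2, q3}


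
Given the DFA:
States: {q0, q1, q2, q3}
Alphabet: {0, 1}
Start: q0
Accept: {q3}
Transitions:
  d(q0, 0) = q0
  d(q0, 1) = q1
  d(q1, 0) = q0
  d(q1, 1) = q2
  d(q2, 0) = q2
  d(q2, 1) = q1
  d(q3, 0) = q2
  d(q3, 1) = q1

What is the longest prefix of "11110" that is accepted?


Run the DFA, marking each prefix where the state is accepting:
  "" -> q0 [reject]
  "1" -> q1 [reject]
  "11" -> q2 [reject]
  "111" -> q1 [reject]
  "1111" -> q2 [reject]
  "11110" -> q2 [reject]

No prefix is accepted


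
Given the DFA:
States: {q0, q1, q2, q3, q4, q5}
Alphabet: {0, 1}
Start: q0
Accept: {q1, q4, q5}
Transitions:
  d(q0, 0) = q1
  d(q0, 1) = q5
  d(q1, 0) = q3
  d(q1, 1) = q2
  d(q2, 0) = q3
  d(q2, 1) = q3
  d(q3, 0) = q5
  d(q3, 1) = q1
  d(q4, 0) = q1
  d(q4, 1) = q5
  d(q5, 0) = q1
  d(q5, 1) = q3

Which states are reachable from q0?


BFS from q0:
  layer 0: {q0}
  layer 1: {q1, q5}
  layer 2: {q2, q3}

{q0, q1, q2, q3, q5}


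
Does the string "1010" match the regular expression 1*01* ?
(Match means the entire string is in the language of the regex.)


|string| = 4; first = '1'; last = '0'

No, "1010" does not match 1*01*


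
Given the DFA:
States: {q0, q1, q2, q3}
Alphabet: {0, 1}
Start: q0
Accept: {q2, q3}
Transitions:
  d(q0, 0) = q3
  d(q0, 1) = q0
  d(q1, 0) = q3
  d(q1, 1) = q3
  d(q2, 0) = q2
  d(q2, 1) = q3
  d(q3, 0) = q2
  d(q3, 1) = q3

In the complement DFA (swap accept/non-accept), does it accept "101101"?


Trace: q0 -> q0 -> q3 -> q3 -> q3 -> q2 -> q3
Final: q3
Original accept: {q2, q3}
Complement: q3 is in original accept

No, complement rejects (original accepts)


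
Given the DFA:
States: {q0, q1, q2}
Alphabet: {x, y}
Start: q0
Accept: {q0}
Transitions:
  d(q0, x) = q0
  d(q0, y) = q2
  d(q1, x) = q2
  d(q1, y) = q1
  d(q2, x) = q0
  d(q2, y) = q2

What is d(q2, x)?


Looking up transition d(q2, x)

q0


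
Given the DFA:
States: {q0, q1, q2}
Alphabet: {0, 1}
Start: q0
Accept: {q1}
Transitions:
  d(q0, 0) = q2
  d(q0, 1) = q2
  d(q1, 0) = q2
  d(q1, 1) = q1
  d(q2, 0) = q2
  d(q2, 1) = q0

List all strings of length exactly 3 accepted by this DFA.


All strings of length 3: 8 total
Accepted: 0

None


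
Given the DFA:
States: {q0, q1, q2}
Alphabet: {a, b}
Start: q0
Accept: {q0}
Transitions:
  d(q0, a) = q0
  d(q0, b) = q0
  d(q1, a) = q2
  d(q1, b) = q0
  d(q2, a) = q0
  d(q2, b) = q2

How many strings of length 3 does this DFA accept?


Enumerating all length-3 strings:
  "aaa" -> q0 [accept]
  "aab" -> q0 [accept]
  "aba" -> q0 [accept]
  "abb" -> q0 [accept]
  "baa" -> q0 [accept]
  "bab" -> q0 [accept]
  "bba" -> q0 [accept]
  "bbb" -> q0 [accept]

8 out of 8


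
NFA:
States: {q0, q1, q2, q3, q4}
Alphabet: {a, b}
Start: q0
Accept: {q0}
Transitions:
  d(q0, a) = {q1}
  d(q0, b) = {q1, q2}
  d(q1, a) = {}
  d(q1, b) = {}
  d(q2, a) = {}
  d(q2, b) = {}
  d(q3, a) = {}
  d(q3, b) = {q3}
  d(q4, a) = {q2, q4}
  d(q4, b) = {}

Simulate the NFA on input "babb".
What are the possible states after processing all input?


Start: {q0}
  --b--> {q1, q2}
  --a--> {}
  --b--> {}
  --b--> {}

{} (empty set, no valid transitions)


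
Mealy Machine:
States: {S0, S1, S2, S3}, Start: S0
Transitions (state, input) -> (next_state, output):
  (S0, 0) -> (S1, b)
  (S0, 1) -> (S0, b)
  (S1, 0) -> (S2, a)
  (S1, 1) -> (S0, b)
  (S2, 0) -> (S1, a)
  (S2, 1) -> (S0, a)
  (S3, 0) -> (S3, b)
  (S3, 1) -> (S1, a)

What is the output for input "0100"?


Step-by-step:
  (S0, 0) -> (S1, b)
  (S1, 1) -> (S0, b)
  (S0, 0) -> (S1, b)
  (S1, 0) -> (S2, a)

"bbba"


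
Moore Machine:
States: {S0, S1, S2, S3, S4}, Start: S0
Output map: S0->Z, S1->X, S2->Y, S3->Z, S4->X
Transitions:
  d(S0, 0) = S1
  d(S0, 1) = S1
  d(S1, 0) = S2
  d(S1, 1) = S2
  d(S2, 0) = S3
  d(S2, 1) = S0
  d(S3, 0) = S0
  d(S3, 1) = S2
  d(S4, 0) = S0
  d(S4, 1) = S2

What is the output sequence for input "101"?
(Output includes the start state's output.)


Start: S0 (output Z)
  --1--> S1 (output X)
  --0--> S2 (output Y)
  --1--> S0 (output Z)

"ZXYZ"


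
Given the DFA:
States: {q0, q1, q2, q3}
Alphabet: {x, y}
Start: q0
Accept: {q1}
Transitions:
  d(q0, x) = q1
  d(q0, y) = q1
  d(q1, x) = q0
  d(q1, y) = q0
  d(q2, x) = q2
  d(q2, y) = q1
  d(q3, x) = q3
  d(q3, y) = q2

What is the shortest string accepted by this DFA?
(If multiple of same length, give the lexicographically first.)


BFS by string length (lex-first path to each state shown):
  len 0: q0<-""
  len 1: q1<-"x"
Found accept state at length 1.

"x"
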